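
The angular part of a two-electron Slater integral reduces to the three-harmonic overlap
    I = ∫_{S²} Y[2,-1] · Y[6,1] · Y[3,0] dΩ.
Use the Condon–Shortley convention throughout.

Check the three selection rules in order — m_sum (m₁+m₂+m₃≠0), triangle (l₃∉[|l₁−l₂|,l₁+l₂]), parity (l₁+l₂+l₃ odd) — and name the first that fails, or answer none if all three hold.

azimuthal sum: -1 + 1 + 0 = 0  ✓
l₃ must lie in [4,8]; have l₃=3  ✗
L = 2 + 6 + 3 = 11 (odd)

triangle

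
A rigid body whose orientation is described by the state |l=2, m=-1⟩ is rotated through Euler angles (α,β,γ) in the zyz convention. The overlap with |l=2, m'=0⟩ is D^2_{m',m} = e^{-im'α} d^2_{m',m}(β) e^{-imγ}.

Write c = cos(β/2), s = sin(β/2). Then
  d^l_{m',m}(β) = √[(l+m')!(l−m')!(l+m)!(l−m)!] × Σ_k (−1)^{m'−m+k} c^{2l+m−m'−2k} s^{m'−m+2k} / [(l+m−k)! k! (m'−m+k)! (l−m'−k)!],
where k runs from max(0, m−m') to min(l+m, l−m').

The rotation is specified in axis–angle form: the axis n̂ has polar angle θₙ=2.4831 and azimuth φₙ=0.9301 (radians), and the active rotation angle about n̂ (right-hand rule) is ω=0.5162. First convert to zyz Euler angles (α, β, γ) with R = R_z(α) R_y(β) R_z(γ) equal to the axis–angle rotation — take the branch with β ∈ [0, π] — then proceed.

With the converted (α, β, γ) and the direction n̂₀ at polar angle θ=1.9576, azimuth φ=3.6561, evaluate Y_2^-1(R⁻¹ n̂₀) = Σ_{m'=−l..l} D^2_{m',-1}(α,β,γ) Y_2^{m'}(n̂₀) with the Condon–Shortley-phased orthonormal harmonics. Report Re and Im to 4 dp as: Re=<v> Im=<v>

Re=0.1430 Im=-0.2564

Axis–angle → zyz. n̂ = (sinθₙcosφₙ, sinθₙsinφₙ, cosθₙ) = (+0.365781, +0.490568, -0.790916), ω = 0.5162.
R = I cosω + sinω [n̂]ₓ + (1−cosω) n̂n̂ᵀ gives
  R = [+0.887134, +0.413760, +0.204438; -0.366998, +0.901058, -0.231097; -0.279830, +0.129986, +0.951209]
β = atan2(√(R₁₃²+R₂₃²), R₃₃) = 0.313665; α = atan2(R₂₃, R₁₃) mod 2π = 5.436654; γ = atan2(R₃₂, −R₃₁) mod 2π = 0.434861
Need the full column D^2_{m',-1} for m'=−2..2 at α=5.4367, β=0.3137, γ=0.4349.
cos(β/2)=0.987727, sin(β/2)=0.156190
d^2_{-2,-1}: single k=1 term ⇒ +0.301020;  D = +0.092572-0.286432i
d^2_{-1,-1}: k∈[0..1] ⇒ +0.951804 -0.071401 = +0.880404;  D = +0.806849-0.352285i
d^2_{0,-1}: k∈[0..1] ⇒ -0.368672 +0.009219 = -0.359453;  D = -0.325998-0.151432i
d^2_{1,-1}: k∈[0..1] ⇒ +0.071401 -0.000595 = +0.070806;  D = +0.020207+0.067861i
d^2_{2,-1}: single k=0 term ⇒ -0.007527;  D = +0.003980-0.006389i
Y_2^{m'}(θ=1.9576,φ=3.6561) and Σ D·Y over m':
  (+0.0926-0.2864i)·(+0.1708-0.2839i)  (+0.8068-0.3523i)·(+0.2350-0.1328i)  (-0.3260-0.1514i)·(-0.1807+0.0000i)  (+0.0202+0.0679i)·(-0.2350-0.1328i)  (+0.0040-0.0064i)·(+0.1708+0.2839i)
Y_2^-1(R⁻¹ n̂) = +0.142975-0.256367i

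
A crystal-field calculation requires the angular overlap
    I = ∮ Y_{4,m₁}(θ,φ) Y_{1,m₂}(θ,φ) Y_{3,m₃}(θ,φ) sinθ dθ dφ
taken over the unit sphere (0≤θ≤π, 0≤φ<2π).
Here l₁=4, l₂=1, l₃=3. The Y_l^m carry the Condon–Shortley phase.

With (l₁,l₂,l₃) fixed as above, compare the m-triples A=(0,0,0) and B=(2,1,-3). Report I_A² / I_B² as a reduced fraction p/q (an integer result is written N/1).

Same 4,1,3: normalisation and zero-m 3j drop out of the ratio.
A: Δ: 2! 6! 0! / 9! → 1/252; sum: t=1:−1/36 = -1/36; 3j²(4 1 3; 0 0 0) = Δ·Π!·Σ² = 4/63  (sign +1)
B: Δ: 2! 6! 0! / 9! → 1/252; sum: t=2:+1/1440 = 1/1440; 3j²(4 1 3; 2 1 -3) = Δ·Π!·Σ² = 1/252  (sign +1)
I_A²/I_B² = (4/63)/(1/252) = 16/1

16/1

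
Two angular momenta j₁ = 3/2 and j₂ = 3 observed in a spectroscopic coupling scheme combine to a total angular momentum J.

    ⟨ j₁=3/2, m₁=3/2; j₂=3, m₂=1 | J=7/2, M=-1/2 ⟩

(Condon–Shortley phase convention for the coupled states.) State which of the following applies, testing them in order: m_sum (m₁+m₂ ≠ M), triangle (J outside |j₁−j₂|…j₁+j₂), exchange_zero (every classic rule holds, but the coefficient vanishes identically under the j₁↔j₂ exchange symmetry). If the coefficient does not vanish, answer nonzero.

m-sum: m₁+m₂ = 3/2+1 = 5/2, M = -1/2  ✗ ⇒ coefficient is 0

m_sum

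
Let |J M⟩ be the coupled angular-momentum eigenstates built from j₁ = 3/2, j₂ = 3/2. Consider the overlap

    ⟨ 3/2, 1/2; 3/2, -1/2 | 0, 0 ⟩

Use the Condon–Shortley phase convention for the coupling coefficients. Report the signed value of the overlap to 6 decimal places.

√[1·3!0!0!/4! · 2!1!1!2!0!0!] = √(1)
  +(−1)^1/∏(1,2,0,0,0,0)! = -1/2  (running -1/2)
⟨..|..⟩ = √(1)·(-1/2) = -0.500000

−√(1/4) = -0.500000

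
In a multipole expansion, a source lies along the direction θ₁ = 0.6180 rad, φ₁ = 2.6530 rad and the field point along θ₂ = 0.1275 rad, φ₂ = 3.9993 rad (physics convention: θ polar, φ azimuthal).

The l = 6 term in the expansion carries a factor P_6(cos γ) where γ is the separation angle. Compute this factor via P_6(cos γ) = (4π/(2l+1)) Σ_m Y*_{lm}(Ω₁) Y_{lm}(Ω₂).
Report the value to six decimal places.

-0.413949

Expand P_6 via completeness: Σ_{m} conj(Y_{6,m}) at Ω₁ times Y_{6,m} at Ω₂ —
  term(m=-6) = -0.00000 - 0.00000j   from Y*(Ω₁)=-0.01788 - 0.00381j, Y(Ω₂)=0.00000 + 0.00000j
  term(m=-5) = 0.00000 - 0.00000j   from Y*(Ω₁)=0.06820 + 0.05728j, Y(Ω₂)=0.00002 - 0.00005j
  term(m=-4) = 0.00014 + 0.00018j   from Y*(Ω₁)=-0.09491 - 0.23518j, Y(Ω₂)=-0.00088 + 0.00026j
  term(m=-3) = -0.00288 + 0.00361j   from Y*(Ω₁)=-0.04663 + 0.44235j, Y(Ω₂)=0.00876 + 0.00559j
  term(m=-2) = -0.02848 - 0.01372j   from Y*(Ω₁)=0.22048 - 0.32674j, Y(Ω₂)=-0.01156 - 0.07938j
  term(m=-1) = -0.00612 + 0.02682j   from Y*(Ω₁)=0.06295 - 0.03346j, Y(Ω₂)=-0.25243 + 0.29186j
  term(m=+0) = -0.35355 + 0.00000j   from Y*(Ω₁)=-0.41562 + 0.00000j, Y(Ω₂)=0.85065 + 0.00000j
  term(m=+1) = -0.00612 - 0.02682j   from Y*(Ω₁)=-0.06295 - 0.03346j, Y(Ω₂)=0.25243 + 0.29186j
  term(m=+2) = -0.02848 + 0.01372j   from Y*(Ω₁)=0.22048 + 0.32674j, Y(Ω₂)=-0.01156 + 0.07938j
  term(m=+3) = -0.00288 - 0.00361j   from Y*(Ω₁)=0.04663 + 0.44235j, Y(Ω₂)=-0.00876 + 0.00559j
  term(m=+4) = 0.00014 - 0.00018j   from Y*(Ω₁)=-0.09491 + 0.23518j, Y(Ω₂)=-0.00088 - 0.00026j
  term(m=+5) = 0.00000 + 0.00000j   from Y*(Ω₁)=-0.06820 + 0.05728j, Y(Ω₂)=-0.00002 - 0.00005j
  term(m=+6) = -0.00000 + 0.00000j   from Y*(Ω₁)=-0.01788 + 0.00381j, Y(Ω₂)=0.00000 - 0.00000j
Σ over m = -0.42823 - 0.00000j; ×(4π/13) → -0.41395 - 0.00000j. Real part: -0.413949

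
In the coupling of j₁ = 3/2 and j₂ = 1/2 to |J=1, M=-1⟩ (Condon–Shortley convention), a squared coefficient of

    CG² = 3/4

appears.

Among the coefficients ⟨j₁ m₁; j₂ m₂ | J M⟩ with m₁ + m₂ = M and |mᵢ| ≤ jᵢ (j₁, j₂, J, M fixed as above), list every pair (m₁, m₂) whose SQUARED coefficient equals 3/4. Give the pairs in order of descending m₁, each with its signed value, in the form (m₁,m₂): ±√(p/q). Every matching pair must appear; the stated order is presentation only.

Admissible pairs with m₁+m₂ = M = -1: (-3/2,1/2), (-1/2,-1/2)
  (m₁,m₂)=(-1/2,-1/2): CG² = 1/4, CG = +√(1/4)
  (m₁,m₂)=(-3/2,1/2): CG² = 3/4, CG = −√(3/4)   ← matches the target
Pairs with CG² = 3/4: (-3/2,1/2): −√(3/4)

(-3/2,1/2): −√(3/4)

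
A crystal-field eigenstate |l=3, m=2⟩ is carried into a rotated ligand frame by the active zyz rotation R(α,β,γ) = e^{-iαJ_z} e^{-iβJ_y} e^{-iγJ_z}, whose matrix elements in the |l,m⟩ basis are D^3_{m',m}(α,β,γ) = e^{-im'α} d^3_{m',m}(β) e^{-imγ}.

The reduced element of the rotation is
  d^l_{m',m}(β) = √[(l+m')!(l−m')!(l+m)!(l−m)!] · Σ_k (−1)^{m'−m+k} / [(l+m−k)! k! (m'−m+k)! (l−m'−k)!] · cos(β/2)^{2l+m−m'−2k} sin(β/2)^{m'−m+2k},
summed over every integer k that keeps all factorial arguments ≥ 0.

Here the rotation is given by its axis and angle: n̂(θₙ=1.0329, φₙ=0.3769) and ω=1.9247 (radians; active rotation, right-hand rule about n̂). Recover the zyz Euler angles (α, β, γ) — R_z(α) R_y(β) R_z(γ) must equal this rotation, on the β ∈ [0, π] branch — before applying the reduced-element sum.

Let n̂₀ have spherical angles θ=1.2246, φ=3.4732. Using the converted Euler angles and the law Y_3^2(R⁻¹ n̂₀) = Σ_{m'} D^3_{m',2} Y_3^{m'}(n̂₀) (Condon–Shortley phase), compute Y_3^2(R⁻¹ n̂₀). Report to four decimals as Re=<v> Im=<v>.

Re=-0.0699 Im=0.3869

Axis–angle → zyz. n̂ = (sinθₙcosφₙ, sinθₙsinφₙ, cosθₙ) = (+0.798510, +0.316068, +0.512331), ω = 1.9247.
R = I cosω + sinω [n̂]ₓ + (1−cosω) n̂n̂ᵀ gives
  R = [+0.512030, -0.140729, +0.847361; +0.820430, -0.212042, -0.530973; +0.254399, +0.967075, +0.006887]
β = atan2(√(R₁₃²+R₂₃²), R₃₃) = 1.563909; α = atan2(R₂₃, R₁₃) mod 2π = 5.723422; γ = atan2(R₃₂, −R₃₁) mod 2π = 1.828029
Need the full column D^3_{m',2} for m'=−3..3 at α=5.7234, β=1.5639, γ=1.8280.
cos(β/2)=0.709537, sin(β/2)=0.704668
d^3_{-3,2}: single k=5 term ⇒ +0.301976;  D = +0.176185+0.245252i
d^3_{-2,2}: k∈[4..5] ⇒ +0.620666 -0.122435 = +0.498231;  D = +0.031465+0.497237i
d^3_{-1,2}: k∈[3..4] ⇒ +0.790513 -0.389850 = +0.400664;  D = -0.190880+0.352273i
d^3_{0,2}: k∈[2..3] ⇒ +0.689336 -0.679906 = +0.009430;  D = -0.008209+0.004640i
d^3_{1,2}: k∈[1..2] ⇒ +0.400739 -0.790513 = -0.389775;  D = +0.389375+0.017650i
d^3_{2,2}: k∈[0..1] ⇒ +0.127600 -0.629274 = -0.501674;  D = +0.412610+0.285358i
d^3_{3,2}: single k=0 term ⇒ -0.310411;  D = +0.122585+0.285180i
Y_3^{m'}(θ=1.2246,φ=3.4732) and Σ D·Y over m':
  (+0.1762+0.2453i)·(-0.1891+0.2913i)  (+0.0315+0.4972i)·(+0.2418-0.1889i)  (-0.1909+0.3523i)·(+0.1220-0.0420i)  (-0.0082+0.0046i)·(-0.3070+0.0000i)  (+0.3894+0.0176i)·(-0.1220-0.0420i)  (+0.4126+0.2854i)·(+0.2418+0.1889i)  (+0.1226+0.2852i)·(+0.1891+0.2913i)
Y_3^2(R⁻¹ n̂) = -0.069935+0.386862i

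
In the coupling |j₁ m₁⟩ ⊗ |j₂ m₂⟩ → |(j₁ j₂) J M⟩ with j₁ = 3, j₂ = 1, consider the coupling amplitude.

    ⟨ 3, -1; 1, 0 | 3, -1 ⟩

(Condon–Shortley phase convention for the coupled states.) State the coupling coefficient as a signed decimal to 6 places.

−√(1/12) ≈ -0.288675

√[7·1!5!1!/8! · 2!4!1!1!2!4!] = √(48)
  +(−1)^0/∏(0,1,4,1,1,0)! = 1/24  (running 1/24)
  +(−1)^1/∏(1,0,3,0,2,1)! = -1/12  (running -1/24)
⟨..|..⟩ = √(48)·(-1/24) = -0.288675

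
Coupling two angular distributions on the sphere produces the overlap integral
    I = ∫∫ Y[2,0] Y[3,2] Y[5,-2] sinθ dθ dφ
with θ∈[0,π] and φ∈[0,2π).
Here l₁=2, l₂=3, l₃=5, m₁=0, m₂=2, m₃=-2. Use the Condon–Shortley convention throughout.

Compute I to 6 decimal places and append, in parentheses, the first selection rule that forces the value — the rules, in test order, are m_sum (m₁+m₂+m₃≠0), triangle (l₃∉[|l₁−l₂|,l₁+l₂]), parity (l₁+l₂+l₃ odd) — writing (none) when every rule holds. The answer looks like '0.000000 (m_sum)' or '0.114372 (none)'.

0.190188 (none)

Checks pass: Σm=0; 10 even; l₃=5∈[1,5].
(2·2+1)(2·3+1)(2·5+1) = 385
Δ: 0! 4! 6! / 11! → 1/2310
sum: t=0:+1/144 = 1/144
3j²(2 3 5; 0 0 0) = Δ·Π!·Σ² = 10/231  (sign -1)
sum: t=0:+1/480 = 1/480
3j²(2 3 5; 0 2 -2) = Δ·Π!·Σ² = 3/110  (sign -1)
combine: 4πI² = 385·10/231·3/110 = 5/11
take √, sign +1: I = 0.19018827
No selection rule forces the value: the integral is nonzero (none).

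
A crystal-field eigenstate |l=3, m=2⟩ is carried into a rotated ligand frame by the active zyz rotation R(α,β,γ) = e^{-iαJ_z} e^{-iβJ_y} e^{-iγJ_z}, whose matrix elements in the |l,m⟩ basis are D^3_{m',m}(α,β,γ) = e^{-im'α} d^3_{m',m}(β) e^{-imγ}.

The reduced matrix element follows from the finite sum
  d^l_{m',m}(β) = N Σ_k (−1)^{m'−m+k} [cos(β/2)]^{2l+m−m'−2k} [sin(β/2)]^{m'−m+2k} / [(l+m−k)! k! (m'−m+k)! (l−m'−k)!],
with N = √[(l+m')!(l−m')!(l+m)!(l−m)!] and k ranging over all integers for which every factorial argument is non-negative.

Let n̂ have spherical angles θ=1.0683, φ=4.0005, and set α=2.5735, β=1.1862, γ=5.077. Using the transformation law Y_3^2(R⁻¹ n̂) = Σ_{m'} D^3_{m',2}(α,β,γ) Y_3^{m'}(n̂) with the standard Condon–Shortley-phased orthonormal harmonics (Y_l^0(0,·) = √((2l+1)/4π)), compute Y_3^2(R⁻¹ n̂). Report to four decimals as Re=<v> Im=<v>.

Re=0.2744 Im=0.0369

Need the full column D^3_{m',2} for m'=−3..3 at α=2.5735, β=1.1862, γ=5.0770.
cos(β/2)=0.829212, sin(β/2)=0.558934
d^3_{-3,2}: single k=5 term ⇒ +0.110801;  D = -0.084165-0.072064i
d^3_{-2,2}: k∈[4..5] ⇒ +0.335540 -0.030490 = +0.305049;  D = +0.088576+0.291906i
d^3_{-1,2}: k∈[3..4] ⇒ +0.629664 -0.143044 = +0.486620;  D = +0.131429-0.468536i
d^3_{0,2}: k∈[2..3] ⇒ +0.808992 -0.367565 = +0.441427;  D = -0.329169+0.294118i
d^3_{1,2}: k∈[1..2] ⇒ +0.692929 -0.629664 = +0.063265;  D = +0.062445-0.010150i
d^3_{2,2}: k∈[0..1] ⇒ +0.325082 -0.738505 = -0.413423;  D = +0.379658+0.163642i
d^3_{3,2}: single k=0 term ⇒ -0.536740;  D = -0.301177-0.444278i
Y_3^{m'}(θ=1.0683,φ=4.0005) and Σ D·Y over m':
  (-0.0842-0.0721i)·(+0.2372+0.1503i)  (+0.0886+0.2919i)·(-0.0554-0.3740i)  (+0.1314-0.4685i)·(-0.0296+0.0343i)  (-0.3292+0.2941i)·(-0.3307+0.0000i)  (+0.0624-0.0101i)·(+0.0296+0.0343i)  (+0.3797+0.1636i)·(-0.0554+0.3740i)  (-0.3012-0.4443i)·(-0.2372+0.1503i)
Y_3^2(R⁻¹ n̂) = +0.274366+0.036903i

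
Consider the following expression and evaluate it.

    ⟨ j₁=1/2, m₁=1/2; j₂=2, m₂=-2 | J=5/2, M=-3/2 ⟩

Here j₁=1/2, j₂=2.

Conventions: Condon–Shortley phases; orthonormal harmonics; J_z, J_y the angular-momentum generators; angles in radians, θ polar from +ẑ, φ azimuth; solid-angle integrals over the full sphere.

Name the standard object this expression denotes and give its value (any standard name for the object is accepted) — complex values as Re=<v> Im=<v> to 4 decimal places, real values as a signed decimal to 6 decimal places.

Clebsch–Gordan coefficient, +√(1/5) ≈ +0.447214

This is a Clebsch–Gordan (vector-coupling) coefficient.
j₁+j₂−J=0  J+j₁−j₂=1  J−j₁+j₂=4  j₁+j₂+J+1=6
(j₁±m₁, j₂±m₂, J±M) = (1,0,0,4,1,4)
P² = 576/5
sum k=0..0:
  [0] +1/24 = 1/24
S = 1/24
C² = P²·S² = 1/5 ; C = +0.447214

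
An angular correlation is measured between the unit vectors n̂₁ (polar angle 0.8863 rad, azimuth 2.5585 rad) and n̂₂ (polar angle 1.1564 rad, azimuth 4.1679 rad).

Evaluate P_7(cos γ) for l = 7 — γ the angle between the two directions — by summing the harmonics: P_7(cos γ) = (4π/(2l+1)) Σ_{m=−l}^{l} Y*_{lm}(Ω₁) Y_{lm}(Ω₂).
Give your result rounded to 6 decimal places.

Addition theorem: P_7(cos γ) = (4π/15) Σ_m Y*_{lm}(Ω₁) Y_{lm}(Ω₂), m = −7…7:
  m=-7: (0.04940 - 0.06765j) × (-0.16716 + 0.21107j) = 0.00602 + 0.02174j  (running Σ = 0.00602 + 0.02174j)
  m=-6: (-0.23968 + 0.08939j) × (0.43966 + 0.05540j) = -0.11033 + 0.02602j  (running Σ = -0.10431 + 0.04776j)
  m=-5: (0.41890 + 0.09637j) × (-0.10628 - 0.23854j) = -0.02153 - 0.11017j  (running Σ = -0.12584 - 0.06241j)
  m=-4: (-0.25345 - 0.26582j) × (0.10563 - 0.15205j) = -0.06719 + 0.01046j  (running Σ = -0.19303 - 0.05195j)
  m=-3: (-0.00485 - 0.02686j) × (-0.33378 - 0.02095j) = 0.00105 + 0.00907j  (running Σ = -0.19197 - 0.04289j)
  m=-2: (-0.14307 + 0.33410j) × (-0.02264 - 0.04329j) = 0.01770 - 0.00137j  (running Σ = -0.17427 - 0.04426j)
  m=-1: (0.11285 - 0.07444j) × (-0.17275 + 0.28528j) = 0.00174 + 0.04505j  (running Σ = -0.17253 + 0.00080j)
  m=0: (0.32741 + 0.00000j) × (-0.00876 + 0.00000j) = -0.00287 + 0.00000j  (running Σ = -0.17540 + 0.00080j)
  m=1: (-0.11285 - 0.07444j) × (0.17275 + 0.28528j) = 0.00174 - 0.04505j  (running Σ = -0.17366 - 0.04426j)
  m=2: (-0.14307 - 0.33410j) × (-0.02264 + 0.04329j) = 0.01770 + 0.00137j  (running Σ = -0.15596 - 0.04289j)
  m=3: (0.00485 - 0.02686j) × (0.33378 - 0.02095j) = 0.00105 - 0.00907j  (running Σ = -0.15491 - 0.05195j)
  m=4: (-0.25345 + 0.26582j) × (0.10563 + 0.15205j) = -0.06719 - 0.01046j  (running Σ = -0.22209 - 0.06241j)
  m=5: (-0.41890 + 0.09637j) × (0.10628 - 0.23854j) = -0.02153 + 0.11017j  (running Σ = -0.24363 + 0.04776j)
  m=6: (-0.23968 - 0.08939j) × (0.43966 - 0.05540j) = -0.11033 - 0.02602j  (running Σ = -0.35395 + 0.02174j)
  m=7: (-0.04940 - 0.06765j) × (0.16716 + 0.21107j) = 0.00602 - 0.02174j  (running Σ = -0.34793 + 0.00000j)
Σ over m = -0.34793 + 0.00000j; ×(4π/15) → -0.29148 + 0.00000j. Real part: -0.291484

-0.291484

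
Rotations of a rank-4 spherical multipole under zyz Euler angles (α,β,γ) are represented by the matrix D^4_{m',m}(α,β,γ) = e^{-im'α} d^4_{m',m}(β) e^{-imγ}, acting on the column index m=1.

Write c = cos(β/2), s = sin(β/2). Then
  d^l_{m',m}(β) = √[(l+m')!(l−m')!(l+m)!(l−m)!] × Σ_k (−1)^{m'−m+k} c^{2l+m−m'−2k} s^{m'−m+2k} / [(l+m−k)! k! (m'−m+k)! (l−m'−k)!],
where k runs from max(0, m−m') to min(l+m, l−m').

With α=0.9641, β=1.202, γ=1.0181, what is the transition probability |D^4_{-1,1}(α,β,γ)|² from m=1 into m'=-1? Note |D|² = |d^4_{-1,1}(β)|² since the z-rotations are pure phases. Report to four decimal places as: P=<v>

P=0.0080

First d^4_{-1,1}(β=1.2020), then the phase factors e^{-i(-1)α} and e^{-i(1)γ}:
With c≡cos(β/2)=0.824771 and s≡sin(β/2)=0.565468, N=[6·120·120·6]^{1/2}=720.000000
k: max(0,(1)−(-1))=2 … min(4+(1),4−(-1))=5
  k=2: (−1)^0·720.0000/(72)·0.8248^6·0.5655^2 = +1.006501
  k=3: (−1)^1·720.0000/(24)·0.8248^4·0.5655^4 = -1.419334
  k=4: (−1)^2·720.0000/(48)·0.8248^2·0.5655^6 = +0.333583
  k=5: (−1)^3·720.0000/(720)·0.8248^0·0.5655^8 = -0.010453
d^4_{-1,1}(1.2020) = +1.006501 -1.419334 +0.333583 -0.010453 = -0.089703
|D^4_{-1,1}|² = |d^4_{-1,1}(β)|² = (-0.089703)² = 0.008047 (the z-rotation phases have unit modulus)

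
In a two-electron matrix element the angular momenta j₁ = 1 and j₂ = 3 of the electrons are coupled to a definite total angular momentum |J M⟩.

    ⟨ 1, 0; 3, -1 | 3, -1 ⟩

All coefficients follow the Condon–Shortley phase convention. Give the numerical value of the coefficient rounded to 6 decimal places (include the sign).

+0.288675  (= +√(1/12))

j₁+j₂−J=1  J+j₁−j₂=1  J−j₁+j₂=5  j₁+j₂+J+1=8
(j₁±m₁, j₂±m₂, J±M) = (1,1,2,4,2,4)
P² = 48
sum k=0..1:
  [0] +1/12 = 1/12
  [1] −1/24 = -1/24
S = 1/24
C² = P²·S² = 1/12 ; C = +0.288675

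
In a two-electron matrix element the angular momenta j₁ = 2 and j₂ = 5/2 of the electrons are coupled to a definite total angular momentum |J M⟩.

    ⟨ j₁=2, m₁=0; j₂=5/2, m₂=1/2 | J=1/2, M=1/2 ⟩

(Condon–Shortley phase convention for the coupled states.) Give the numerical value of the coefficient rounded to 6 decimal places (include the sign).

j₁+j₂−J=4  J+j₁−j₂=0  J−j₁+j₂=1  j₁+j₂+J+1=6
(j₁±m₁, j₂±m₂, J±M) = (2,2,3,2,1,0)
P² = 16/5
sum k=2..2:
  [2] +1/4 = 1/4
S = 1/4
C² = P²·S² = 1/5 ; C = +0.447214

+0.447214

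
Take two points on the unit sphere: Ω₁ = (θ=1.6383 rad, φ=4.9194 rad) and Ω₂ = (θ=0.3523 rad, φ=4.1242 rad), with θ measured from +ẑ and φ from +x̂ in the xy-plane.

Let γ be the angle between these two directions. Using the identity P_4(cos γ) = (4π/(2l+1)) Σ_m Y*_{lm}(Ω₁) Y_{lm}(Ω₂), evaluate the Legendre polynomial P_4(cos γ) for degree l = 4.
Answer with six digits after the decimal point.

Expand P_4 via completeness: Σ_{m} conj(Y_{4,m}) at Ω₁ times Y_{4,m} at Ω₂ —
  m=-4: Y*=0.29658 + 0.32301j  Y=-0.00442 + 0.00445j  product -0.00275 - 0.00011j
  m=-3: Y*=0.04879 - 0.06820j  Y=0.04736 + 0.00929j  product 0.00294 - 0.00278j
  m=-2: Y*=0.29516 + 0.12970j  Y=-0.07908 - 0.18998j  product 0.00130 - 0.06633j
  m=-1: Y*=0.01942 - 0.09248j  Y=-0.26920 + 0.40363j  product 0.03210 + 0.03274j
  m=+0: Y*=0.30299 + 0.00000j  Y=0.39496 + 0.00000j  product 0.11967 + 0.00000j
  m=+1: Y*=-0.01942 - 0.09248j  Y=0.26920 + 0.40363j  product 0.03210 - 0.03274j
  m=+2: Y*=0.29516 - 0.12970j  Y=-0.07908 + 0.18998j  product 0.00130 + 0.06633j
  m=+3: Y*=-0.04879 - 0.06820j  Y=-0.04736 + 0.00929j  product 0.00294 + 0.00278j
  m=+4: Y*=0.29658 - 0.32301j  Y=-0.00442 - 0.00445j  product -0.00275 + 0.00011j
Total Σ_m = 0.18686 + 0.00000j. Multiply by 1.396263: 0.26091 + 0.00000j. P_4(cos γ) = 0.260911

0.260911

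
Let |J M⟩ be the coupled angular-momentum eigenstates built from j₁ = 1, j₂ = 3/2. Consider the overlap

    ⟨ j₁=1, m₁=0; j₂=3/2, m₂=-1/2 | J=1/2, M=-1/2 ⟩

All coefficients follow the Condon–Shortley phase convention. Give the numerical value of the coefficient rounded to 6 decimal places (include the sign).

j₁+j₂−J=2  J+j₁−j₂=0  J−j₁+j₂=1  j₁+j₂+J+1=4
(j₁±m₁, j₂±m₂, J±M) = (1,1,1,2,0,1)
P² = 1/3
sum k=1..1:
  [1] −1/1 = -1
S = -1
C² = P²·S² = 1/3 ; C = -0.577350

−√(1/3) = -0.577350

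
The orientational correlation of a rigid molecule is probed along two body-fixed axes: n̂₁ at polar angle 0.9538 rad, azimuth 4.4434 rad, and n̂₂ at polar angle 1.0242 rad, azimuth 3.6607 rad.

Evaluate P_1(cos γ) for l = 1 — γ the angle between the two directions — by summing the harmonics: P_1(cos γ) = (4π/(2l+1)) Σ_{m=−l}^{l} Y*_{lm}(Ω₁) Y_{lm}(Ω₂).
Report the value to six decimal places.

0.794767

Summing Y*_{l m}(θ₁,φ₁)·Y_{l m}(θ₂,φ₂) over m ∈ [−1, 1]; prefactor 4π/(2·1+1) = 4.188790:
  term(m=-1) = (0.058970, 0.058653)   from Y*(Ω₁)=(-0.074888, -0.271659), Y(Ω₂)=(-0.256272, 0.146428)
  term(m=+0) = (0.071796, 0.000000)   from Y*(Ω₁)=(0.282700, -0.000000), Y(Ω₂)=(0.253967, 0.000000)
  term(m=+1) = (0.058970, -0.058653)   from Y*(Ω₁)=(0.074888, -0.271659), Y(Ω₂)=(0.256272, 0.146428)
Σ over m = (0.189737, 0.000000); ×(4π/3) → (0.794767, 0.000000). Real part: 0.794767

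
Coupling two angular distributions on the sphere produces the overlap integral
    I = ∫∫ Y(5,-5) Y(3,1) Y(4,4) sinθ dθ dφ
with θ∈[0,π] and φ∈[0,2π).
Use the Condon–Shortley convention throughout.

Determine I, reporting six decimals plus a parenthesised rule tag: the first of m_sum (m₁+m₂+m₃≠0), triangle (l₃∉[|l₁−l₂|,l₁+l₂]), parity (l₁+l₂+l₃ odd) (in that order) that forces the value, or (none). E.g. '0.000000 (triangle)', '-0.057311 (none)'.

m-sum 0 ✓  L=12 even ✓  2≤4≤8 ✓
Π(2lᵢ+1) = 11×7×9 = 693
triangle coeff Δ(5,3,4) = 1/180180
Σ_t [1,3]: t=1:−1/576 t=2:+1/144 t=3:−1/576 = 1/288
(3j)²=20/1001 [(5 3 4; 0 0 0)], sign=+1
Σ_t [4,4]: t=4:+1/34560 = 1/34560
(3j)²=14/429 [(5 3 4; -5 1 4)], sign=+1
⇒ 4πI² = 840/1859
I = (+1)√(840/1859/(4π)) = 0.18962475
No selection rule forces the value: the integral is nonzero (none).

0.189625 (none)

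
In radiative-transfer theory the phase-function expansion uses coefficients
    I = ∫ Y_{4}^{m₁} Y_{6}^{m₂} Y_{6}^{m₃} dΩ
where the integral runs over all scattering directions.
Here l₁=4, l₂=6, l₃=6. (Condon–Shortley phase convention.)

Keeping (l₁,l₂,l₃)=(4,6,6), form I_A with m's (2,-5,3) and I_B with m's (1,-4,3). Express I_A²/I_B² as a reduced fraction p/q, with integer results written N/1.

176/49

Same 4,6,6: normalisation and zero-m 3j drop out of the ratio.
A: Δ: 4! 4! 8! / 17! → 1/15315300; sum: t=0:+1/483840 t=1:−1/1451520 = 1/725760; 3j²(4 6 6; 2 -5 3) = Δ·Π!·Σ² = 24/1547  (sign -1)
B: Δ: 4! 4! 8! / 17! → 1/15315300; sum: t=0:+1/207360 t=1:−1/120960 t=2:+1/967680 = -1/414720; 3j²(4 6 6; 1 -4 3) = Δ·Π!·Σ² = 21/4862  (sign +1)
I_A²/I_B² = (24/1547)/(21/4862) = 176/49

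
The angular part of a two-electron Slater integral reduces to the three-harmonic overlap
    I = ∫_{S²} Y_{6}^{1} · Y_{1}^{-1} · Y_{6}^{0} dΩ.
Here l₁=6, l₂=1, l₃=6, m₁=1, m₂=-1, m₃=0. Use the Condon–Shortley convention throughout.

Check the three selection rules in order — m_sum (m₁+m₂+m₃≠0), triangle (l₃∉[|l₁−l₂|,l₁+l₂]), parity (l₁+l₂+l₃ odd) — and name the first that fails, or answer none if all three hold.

azimuthal sum: 1 − 1 + 0 = 0  ✓
5 ≤ 6 ≤ 7 (triangle on l)  ✓
L = 6 + 1 + 6 = 13 (odd)  ✗

parity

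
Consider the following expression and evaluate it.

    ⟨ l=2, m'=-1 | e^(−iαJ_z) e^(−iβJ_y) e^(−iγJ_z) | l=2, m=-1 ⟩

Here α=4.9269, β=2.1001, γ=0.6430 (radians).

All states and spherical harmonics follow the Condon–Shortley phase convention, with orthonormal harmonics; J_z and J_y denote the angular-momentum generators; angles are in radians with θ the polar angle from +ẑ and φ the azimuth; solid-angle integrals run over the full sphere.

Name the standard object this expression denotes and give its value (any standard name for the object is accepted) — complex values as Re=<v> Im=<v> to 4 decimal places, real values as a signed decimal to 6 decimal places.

Wigner D-matrix element, Re=-0.3762 Im=0.3255

This is a Wigner D-matrix element — the rotation-matrix element ⟨l m'| R(α,β,γ) |l m⟩ in the angular-momentum basis.
D^2_{-1,-1}(4.9269,2.1001,0.6430) = e^{-i·-1·4.9269}·d^2_{-1,-1}(2.1001)·e^{-i·-1·0.6430}. Compute d first:
Half-angle: c=0.497528, s=0.867448. N=√(1·6·1·6)=6.000000
The bounds max(0,m−m')=0 and min(l+m,l−m')=1 give 2 terms
  k=0: (−1)^0·6.0000/(6)·0.4975^4·0.8674^0 = +0.061273
  k=1: (−1)^1·6.0000/(2)·0.4975^2·0.8674^2 = -0.558782
d^2_{-1,-1}(2.1001) = +0.061273 -0.558782 = -0.497509
D = (+0.212870-0.977081i)·(-0.497509)·(+0.800301+0.599599i) = -0.376225+0.325531i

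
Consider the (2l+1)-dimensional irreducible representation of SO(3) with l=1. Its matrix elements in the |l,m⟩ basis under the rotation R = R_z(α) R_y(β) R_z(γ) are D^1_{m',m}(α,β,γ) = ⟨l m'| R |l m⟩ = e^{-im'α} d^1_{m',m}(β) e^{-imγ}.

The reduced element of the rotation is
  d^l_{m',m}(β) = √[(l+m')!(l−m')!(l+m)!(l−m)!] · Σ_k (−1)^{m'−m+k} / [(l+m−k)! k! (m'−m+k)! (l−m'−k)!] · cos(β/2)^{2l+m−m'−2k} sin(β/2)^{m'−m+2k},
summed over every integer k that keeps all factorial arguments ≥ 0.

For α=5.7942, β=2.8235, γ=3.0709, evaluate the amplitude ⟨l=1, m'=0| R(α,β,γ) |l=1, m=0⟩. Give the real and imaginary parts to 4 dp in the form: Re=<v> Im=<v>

First d^1_{0,0}(β=2.8235), then the phase factors e^{-i(0)α} and e^{-i(0)γ}:
With c≡cos(β/2)=0.158377 and s≡sin(β/2)=0.987379, N=[1·1·1·1]^{1/2}=1.000000
Admissible k: 0..1 (factorial args all ≥0)
  k=0: (−1)^0·1.0000/(1)·0.1584^2·0.9874^0 = +0.025083
  k=1: (−1)^1·1.0000/(1)·0.1584^0·0.9874^2 = -0.974917
d^1_{0,0}(2.8235) = +0.025083 -0.974917 = -0.949834
Phases: e^{-i·(0)·5.7942}=+1.000000+0.000000i, e^{-i·(0)·3.0709}=+1.000000+0.000000i ⇒ D=-0.949834+0.000000i

Re=-0.9498 Im=0.0000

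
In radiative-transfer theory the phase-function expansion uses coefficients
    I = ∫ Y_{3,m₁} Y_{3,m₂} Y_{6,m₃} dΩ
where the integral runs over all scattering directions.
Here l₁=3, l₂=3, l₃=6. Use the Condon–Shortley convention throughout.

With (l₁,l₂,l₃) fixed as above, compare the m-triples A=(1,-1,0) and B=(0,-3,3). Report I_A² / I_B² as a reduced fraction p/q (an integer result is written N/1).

75/28

l's match ⇒ only the (l;m) 3-j factors differ between A and B.
A: triangle coeff Δ(3,3,6) = 1/12012; Σ_t [0,0]: t=0:+1/2304 = 1/2304; (3j)²=75/4004 [(3 3 6; 1 -1 0)], sign=+1
B: triangle coeff Δ(3,3,6) = 1/12012; Σ_t [0,0]: t=0:+1/25920 = 1/25920; (3j)²=1/143 [(3 3 6; 0 -3 3)], sign=-1
I_A²/I_B² = (75/4004)/(1/143) = 75/28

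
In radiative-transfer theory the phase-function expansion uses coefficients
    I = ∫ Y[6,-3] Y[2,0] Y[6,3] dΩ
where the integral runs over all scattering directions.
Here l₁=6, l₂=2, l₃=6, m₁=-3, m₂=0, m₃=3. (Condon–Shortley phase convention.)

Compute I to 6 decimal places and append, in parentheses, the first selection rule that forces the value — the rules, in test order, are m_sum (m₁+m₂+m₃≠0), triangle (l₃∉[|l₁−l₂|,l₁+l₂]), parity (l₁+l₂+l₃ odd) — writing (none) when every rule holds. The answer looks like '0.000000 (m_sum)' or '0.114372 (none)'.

-0.057344 (none)

Rules hold: Σm=0, L=14 even, 4≤6≤8.
N = 13·5·13 = 845
Δ = 2!·10!·2!/15! = 1/90090
Racah Σ t=0..2: t=0:+1/69120 t=1:−1/14400 t=2:+1/69120 = -7/172800
⇒ 3j(6 2 6; 0 0 0)² = 14/715, sgn -1
Racah Σ t=0..2: t=0:+1/1451520 t=1:−1/80640 t=2:+1/120960 = -1/290304
⇒ 3j(6 2 6; -3 0 3)² = 5/2002, sgn +1
4πI² = N·(3j₀)²·(3jₘ)² = 5/121
I = -1·√(0.0413223/4π) = -0.05734392
No selection rule forces the value: the integral is nonzero (none).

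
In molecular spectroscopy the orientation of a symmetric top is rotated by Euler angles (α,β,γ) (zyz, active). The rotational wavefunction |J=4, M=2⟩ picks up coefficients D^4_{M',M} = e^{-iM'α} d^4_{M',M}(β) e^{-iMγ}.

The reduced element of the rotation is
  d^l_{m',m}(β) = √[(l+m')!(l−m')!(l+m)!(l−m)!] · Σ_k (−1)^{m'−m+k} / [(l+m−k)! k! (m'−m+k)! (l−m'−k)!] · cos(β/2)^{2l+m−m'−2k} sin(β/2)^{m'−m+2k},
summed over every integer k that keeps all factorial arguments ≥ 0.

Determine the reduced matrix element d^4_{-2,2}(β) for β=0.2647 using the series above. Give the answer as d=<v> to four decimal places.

d^4_{-2,2}(β=0.2647) via the finite sum:
With c≡cos(β/2)=0.991255 and s≡sin(β/2)=0.131964, N=[2·720·720·2]^{1/2}=1440.000000
k∈{4,5,6} keeps every argument non-negative
  k=4: (−1)^0·1440.0000/(96)·0.9913^4·0.1320^4 = +0.004392
  k=5: (−1)^1·1440.0000/(120)·0.9913^2·0.1320^6 = -0.000062
  k=6: (−1)^2·1440.0000/(1440)·0.9913^0·0.1320^8 = +0.000000
d^4_{-2,2}(0.2647) = +0.004392 -0.000062 +0.000000 = +0.004330

d=0.0043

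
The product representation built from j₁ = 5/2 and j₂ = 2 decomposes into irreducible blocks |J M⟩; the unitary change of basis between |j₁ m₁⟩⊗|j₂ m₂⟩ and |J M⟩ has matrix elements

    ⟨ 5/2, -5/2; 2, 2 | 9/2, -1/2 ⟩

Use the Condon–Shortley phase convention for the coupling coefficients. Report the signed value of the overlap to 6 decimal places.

+0.089087  (= +√(1/126))

triangle: 0!*5!*4!/10! = 2880/3628800
(j±m)!: 0!*5!*4!*0!*4!*5! = 8294400
prefactor² = (2J+1)*Δ*N² = 460800/7
  k=0: +1/(0!*0!*5!*4!*0!*0!) = 1/2880
Σ = 1/2880  ⇒  CG² = 460800/7*(1/2880)² = 1/126
CG = +√(1/126) = +0.089087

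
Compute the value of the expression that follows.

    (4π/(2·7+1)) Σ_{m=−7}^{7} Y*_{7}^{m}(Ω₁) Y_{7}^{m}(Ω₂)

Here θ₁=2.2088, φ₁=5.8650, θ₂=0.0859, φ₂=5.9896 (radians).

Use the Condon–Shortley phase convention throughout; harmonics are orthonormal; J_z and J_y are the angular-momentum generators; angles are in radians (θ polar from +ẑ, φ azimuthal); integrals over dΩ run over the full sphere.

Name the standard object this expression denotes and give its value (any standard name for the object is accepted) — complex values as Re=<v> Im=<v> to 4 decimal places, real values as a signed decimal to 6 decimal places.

This sum is the spherical-harmonic addition theorem: it equals the Legendre polynomial P_l(cos γ) of the angle γ between the two directions.
Summing Y*_{l m}(θ₁,φ₁)·Y_{l m}(θ₂,φ₂) over m ∈ [−7, 7]; prefactor 4π/(2·7+1) = 0.837758:
  m=-7: Y*=-0.10545 - 0.02295j  Y=-0.00000 + 0.00000j  product 0.00000 - 0.00000j
  m=-6: Y*=0.24148 + 0.17698j  Y=-0.00000 + 0.00000j  product -0.00000 + 0.00000j
  m=-5: Y*=-0.22028 - 0.38461j  Y=0.00000 + 0.00002j  product 0.00001 - 0.00001j
  m=-4: Y*=0.02985 + 0.29175j  Y=0.00015 + 0.00036j  product -0.00010 + 0.00006j
  m=-3: Y*=-0.04312 + 0.13178j  Y=0.00349 + 0.00422j  product -0.00071 + 0.00028j
  m=-2: Y*=0.24283 - 0.26894j  Y=0.04462 + 0.02969j  product 0.01882 - 0.00479j
  m=-1: Y*=-0.01171 + 0.00521j  Y=0.31926 + 0.09652j  product -0.00424 + 0.00053j
  m=+0: Y*=-0.35328 + 0.00000j  Y=0.98253 + 0.00000j  product -0.34711 + 0.00000j
  m=+1: Y*=0.01171 + 0.00521j  Y=-0.31926 + 0.09652j  product -0.00424 - 0.00053j
  m=+2: Y*=0.24283 + 0.26894j  Y=0.04462 - 0.02969j  product 0.01882 + 0.00479j
  m=+3: Y*=0.04312 + 0.13178j  Y=-0.00349 + 0.00422j  product -0.00071 - 0.00028j
  m=+4: Y*=0.02985 - 0.29175j  Y=0.00015 - 0.00036j  product -0.00010 - 0.00006j
  m=+5: Y*=0.22028 - 0.38461j  Y=-0.00000 + 0.00002j  product 0.00001 + 0.00001j
  m=+6: Y*=0.24148 - 0.17698j  Y=-0.00000 - 0.00000j  product -0.00000 - 0.00000j
  m=+7: Y*=0.10545 - 0.02295j  Y=0.00000 + 0.00000j  product 0.00000 + 0.00000j
Total Σ_m = -0.31955 + 0.00000j. Multiply by 0.837758: -0.26771 + 0.00000j. P_7(cos γ) = -0.267709

Legendre polynomial (addition theorem), -0.267709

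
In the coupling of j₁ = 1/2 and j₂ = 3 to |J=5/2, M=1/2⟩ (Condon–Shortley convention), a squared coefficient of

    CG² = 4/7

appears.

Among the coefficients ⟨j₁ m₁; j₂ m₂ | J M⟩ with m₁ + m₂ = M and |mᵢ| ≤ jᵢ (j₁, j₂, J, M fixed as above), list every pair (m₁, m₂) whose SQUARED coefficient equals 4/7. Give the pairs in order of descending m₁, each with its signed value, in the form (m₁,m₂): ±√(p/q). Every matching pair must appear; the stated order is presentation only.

(-1/2,1): −√(4/7)

Admissible pairs with m₁+m₂ = M = 1/2: (-1/2,1), (1/2,0)
  (m₁,m₂)=(1/2,0): CG² = 3/7, CG = +√(3/7)
  (m₁,m₂)=(-1/2,1): CG² = 4/7, CG = −√(4/7)   ← matches the target
Pairs with CG² = 4/7: (-1/2,1): −√(4/7)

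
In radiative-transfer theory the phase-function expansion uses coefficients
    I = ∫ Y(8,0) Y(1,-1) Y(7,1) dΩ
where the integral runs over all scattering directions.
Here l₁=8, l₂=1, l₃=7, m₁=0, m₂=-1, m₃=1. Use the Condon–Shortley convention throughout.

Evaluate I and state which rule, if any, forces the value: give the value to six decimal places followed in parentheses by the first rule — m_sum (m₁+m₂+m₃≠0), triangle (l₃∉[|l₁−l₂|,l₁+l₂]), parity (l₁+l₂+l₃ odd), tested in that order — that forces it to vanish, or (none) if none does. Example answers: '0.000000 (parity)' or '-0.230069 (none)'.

Rules hold: Σm=0, L=16 even, 7≤7≤9.
N = 17·3·15 = 765
Δ = 2!·14!·0!/17! = 1/2040
Racah Σ t=1..1: t=1:−1/25401600 = -1/25401600
⇒ 3j(8 1 7; 0 0 0)² = 8/255, sgn +1
Racah Σ t=0..0: t=0:+1/58060800 = 1/58060800
⇒ 3j(8 1 7; 0 -1 1)² = 7/510, sgn +1
4πI² = N·(3j₀)²·(3jₘ)² = 28/85
I = +1·√(0.329412/4π) = 0.16190663
No selection rule forces the value: the integral is nonzero (none).

0.161907 (none)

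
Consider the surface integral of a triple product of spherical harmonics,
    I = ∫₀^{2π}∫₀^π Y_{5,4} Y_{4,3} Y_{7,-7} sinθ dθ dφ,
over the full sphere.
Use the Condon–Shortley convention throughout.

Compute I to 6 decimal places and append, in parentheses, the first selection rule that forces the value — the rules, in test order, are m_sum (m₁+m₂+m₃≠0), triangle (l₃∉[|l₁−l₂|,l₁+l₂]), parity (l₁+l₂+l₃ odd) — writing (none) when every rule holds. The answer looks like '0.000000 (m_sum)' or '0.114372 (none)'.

Rules hold: Σm=0, L=16 even, 1≤7≤9.
N = 11·9·15 = 1485
Δ = 2!·8!·6!/17! = 1/6126120
Racah Σ t=0..2: t=0:+1/69120 t=1:−1/20736 t=2:+1/69120 = -1/51840
⇒ 3j(5 4 7; 0 0 0)² = 280/21879, sgn +1
Racah Σ t=1..1: t=1:−1/29030400 = -1/29030400
⇒ 3j(5 4 7; 4 3 -7)² = 21/680, sgn -1
4πI² = N·(3j₀)²·(3jₘ)² = 2205/3757
I = -1·√(0.586904/4π) = -0.21611194
No selection rule forces the value: the integral is nonzero (none).

-0.216112 (none)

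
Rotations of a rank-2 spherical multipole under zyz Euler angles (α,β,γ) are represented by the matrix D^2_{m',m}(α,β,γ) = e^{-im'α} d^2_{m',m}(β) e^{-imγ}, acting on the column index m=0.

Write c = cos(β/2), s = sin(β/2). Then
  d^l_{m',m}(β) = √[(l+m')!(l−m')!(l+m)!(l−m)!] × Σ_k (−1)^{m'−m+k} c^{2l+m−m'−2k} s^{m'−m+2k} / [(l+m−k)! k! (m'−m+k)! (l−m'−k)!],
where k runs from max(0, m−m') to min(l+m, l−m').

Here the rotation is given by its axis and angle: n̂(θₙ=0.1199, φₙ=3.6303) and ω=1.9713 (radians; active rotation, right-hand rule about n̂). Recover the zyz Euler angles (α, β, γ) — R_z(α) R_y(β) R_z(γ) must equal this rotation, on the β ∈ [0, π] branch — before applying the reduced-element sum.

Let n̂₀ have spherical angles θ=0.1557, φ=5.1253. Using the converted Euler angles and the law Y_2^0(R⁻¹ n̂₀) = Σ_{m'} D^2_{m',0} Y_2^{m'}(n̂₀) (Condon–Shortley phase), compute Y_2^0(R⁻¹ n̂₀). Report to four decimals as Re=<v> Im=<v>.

Axis–angle → zyz. n̂ = (sinθₙcosφₙ, sinθₙsinφₙ, cosθₙ) = (-0.105611, -0.056156, +0.992821), ω = 1.9713.
R = I cosω + sinω [n̂]ₓ + (1−cosω) n̂n̂ᵀ gives
  R = [-0.374380, -0.906010, -0.197446; +0.922497, -0.385499, +0.019763; -0.094021, -0.174744, +0.980115]
β = atan2(√(R₁₃²+R₂₃²), R₃₃) = 0.199758; α = atan2(R₂₃, R₁₃) mod 2π = 3.041831; γ = atan2(R₃₂, −R₃₁) mod 2π = 5.206009
Need the full column D^2_{m',0} for m'=−2..2 at α=3.0418, β=0.1998, γ=5.2060.
cos(β/2)=0.995016, sin(β/2)=0.099713
d^2_{-2,0}: single k=2 term ⇒ +0.024112;  D = +0.023634-0.004779i
d^2_{-1,0}: k∈[1..2] ⇒ +0.240613 -0.002416 = +0.238196;  D = -0.237012+0.023723i
d^2_{0,0}: k∈[0..2] ⇒ +0.980213 -0.039375 +0.000099 = +0.940937;  D = +0.940937+0.000000i
d^2_{1,0}: k∈[0..1] ⇒ -0.240613 +0.002416 = -0.238196;  D = +0.237012+0.023723i
d^2_{2,0}: single k=0 term ⇒ +0.024112;  D = +0.023634+0.004779i
Y_2^{m'}(θ=0.1557,φ=5.1253) and Σ D·Y over m':
  (+0.0236-0.0048i)·(-0.0063+0.0068i)  (-0.2370+0.0237i)·(+0.0475+0.1084i)  (+0.9409+0.0000i)·(+0.6080+0.0000i)  (+0.2370+0.0237i)·(-0.0475+0.1084i)  (+0.0236+0.0048i)·(-0.0063-0.0068i)
Y_2^0(R⁻¹ n̂) = +0.544230-0.000000i

Re=0.5442 Im=0.0000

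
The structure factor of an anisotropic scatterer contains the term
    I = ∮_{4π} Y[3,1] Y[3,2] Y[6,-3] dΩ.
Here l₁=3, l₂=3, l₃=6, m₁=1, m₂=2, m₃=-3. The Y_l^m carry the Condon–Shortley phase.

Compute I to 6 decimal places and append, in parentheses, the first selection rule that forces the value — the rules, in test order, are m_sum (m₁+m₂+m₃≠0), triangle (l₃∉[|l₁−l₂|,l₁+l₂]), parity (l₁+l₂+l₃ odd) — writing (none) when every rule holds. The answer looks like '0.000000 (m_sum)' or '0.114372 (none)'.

m-sum 0 ✓  L=12 even ✓  0≤6≤6 ✓
Π(2lᵢ+1) = 7×7×13 = 637
triangle coeff Δ(3,3,6) = 1/12012
Σ_t [0,0]: t=0:+1/1296 = 1/1296
(3j)²=100/3003 [(3 3 6; 0 0 0)], sign=+1
Σ_t [0,0]: t=0:+1/5760 = 1/5760
(3j)²=9/286 [(3 3 6; 1 2 -3)], sign=-1
⇒ 4πI² = 1050/1573
I = (-1)√(1050/1573/(4π)) = -0.23047581
No selection rule forces the value: the integral is nonzero (none).

-0.230476 (none)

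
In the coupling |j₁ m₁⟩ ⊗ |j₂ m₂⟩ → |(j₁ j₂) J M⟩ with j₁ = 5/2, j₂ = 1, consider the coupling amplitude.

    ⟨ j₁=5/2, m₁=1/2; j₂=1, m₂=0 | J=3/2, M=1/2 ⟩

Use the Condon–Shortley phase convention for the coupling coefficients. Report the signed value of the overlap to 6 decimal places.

−√(2/5) ≈ -0.632456

√[4·2!3!0!/6! · 3!2!1!1!2!1!] = √(8/5)
  +(−1)^1/∏(1,1,1,0,2,0)! = -1/2  (running -1/2)
⟨..|..⟩ = √(8/5)·(-1/2) = -0.632456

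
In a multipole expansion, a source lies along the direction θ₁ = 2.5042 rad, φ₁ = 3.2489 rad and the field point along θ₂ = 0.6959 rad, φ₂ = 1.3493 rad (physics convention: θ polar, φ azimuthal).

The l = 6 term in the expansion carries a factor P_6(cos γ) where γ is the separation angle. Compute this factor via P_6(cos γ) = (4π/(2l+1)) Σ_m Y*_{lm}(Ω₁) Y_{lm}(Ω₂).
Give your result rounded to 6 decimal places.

Addition theorem: P_6(cos γ) = (4π/13) Σ_m Y*_{lm}(Ω₁) Y_{lm}(Ω₂), m = −6…6:
  term(m=-6) = 0.00028 - 0.00066j   from Y*(Ω₁)=0.01716 + 0.01288j, Y(Ω₂)=-0.00803 - 0.03256j
  term(m=-5) = 0.01392 + 0.00102j   from Y*(Ω₁)=0.08627 + 0.05131j, Y(Ω₂)=0.12441 - 0.06215j
  term(m=-4) = 0.02280 + 0.08726j   from Y*(Ω₁)=0.24838 + 0.11368j, Y(Ω₂)=0.20885 + 0.25574j
  term(m=-3) = -0.17308 + 0.11448j   from Y*(Ω₁)=0.42956 + 0.14327j, Y(Ω₂)=-0.28259 + 0.36076j
  term(m=-2) = -0.07086 - 0.05472j   from Y*(Ω₁)=0.35385 + 0.07713j, Y(Ω₂)=-0.22334 - 0.10596j
  term(m=-1) = 0.00962 - 0.02818j   from Y*(Ω₁)=-0.11958 - 0.01288j, Y(Ω₂)=-0.05439 + 0.24153j
  term(m=+0) = 0.13427 + 0.00000j   from Y*(Ω₁)=-0.40355 + 0.00000j, Y(Ω₂)=-0.33272 + 0.00000j
  term(m=+1) = 0.00962 + 0.02818j   from Y*(Ω₁)=0.11958 - 0.01288j, Y(Ω₂)=0.05439 + 0.24153j
  term(m=+2) = -0.07086 + 0.05472j   from Y*(Ω₁)=0.35385 - 0.07713j, Y(Ω₂)=-0.22334 + 0.10596j
  term(m=+3) = -0.17308 - 0.11448j   from Y*(Ω₁)=-0.42956 + 0.14327j, Y(Ω₂)=0.28259 + 0.36076j
  term(m=+4) = 0.02280 - 0.08726j   from Y*(Ω₁)=0.24838 - 0.11368j, Y(Ω₂)=0.20885 - 0.25574j
  term(m=+5) = 0.01392 - 0.00102j   from Y*(Ω₁)=-0.08627 + 0.05131j, Y(Ω₂)=-0.12441 - 0.06215j
  term(m=+6) = 0.00028 + 0.00066j   from Y*(Ω₁)=0.01716 - 0.01288j, Y(Ω₂)=-0.00803 + 0.03256j
Σ over m = -0.26036 - 0.00000j; ×(4π/13) → -0.25168 - 0.00000j. Real part: -0.251678

-0.251678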